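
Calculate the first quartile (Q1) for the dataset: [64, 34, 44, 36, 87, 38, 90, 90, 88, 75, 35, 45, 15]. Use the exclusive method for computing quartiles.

35.5

Step 1: Sort the data: [15, 34, 35, 36, 38, 44, 45, 64, 75, 87, 88, 90, 90]
Step 2: n = 13
Step 3: Using the exclusive quartile method:
  Q1 = 35.5
  Q2 (median) = 45
  Q3 = 87.5
  IQR = Q3 - Q1 = 87.5 - 35.5 = 52
Step 4: Q1 = 35.5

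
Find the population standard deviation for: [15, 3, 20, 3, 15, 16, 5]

6.5683

Step 1: Compute the mean: 11
Step 2: Sum of squared deviations from the mean: 302
Step 3: Population variance = 302 / 7 = 43.1429
Step 4: Standard deviation = sqrt(43.1429) = 6.5683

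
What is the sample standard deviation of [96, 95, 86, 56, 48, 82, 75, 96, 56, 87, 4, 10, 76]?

30.8447

Step 1: Compute the mean: 66.6923
Step 2: Sum of squared deviations from the mean: 11416.7692
Step 3: Sample variance = 11416.7692 / 12 = 951.3974
Step 4: Standard deviation = sqrt(951.3974) = 30.8447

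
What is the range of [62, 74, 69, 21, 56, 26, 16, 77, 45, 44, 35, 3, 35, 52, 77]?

74

Step 1: Identify the maximum value: max = 77
Step 2: Identify the minimum value: min = 3
Step 3: Range = max - min = 77 - 3 = 74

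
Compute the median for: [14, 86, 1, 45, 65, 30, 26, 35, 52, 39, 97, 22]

37

Step 1: Sort the data in ascending order: [1, 14, 22, 26, 30, 35, 39, 45, 52, 65, 86, 97]
Step 2: The number of values is n = 12.
Step 3: Since n is even, the median is the average of positions 6 and 7:
  Median = (35 + 39) / 2 = 37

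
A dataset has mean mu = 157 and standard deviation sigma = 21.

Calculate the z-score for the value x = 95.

-2.9524

Step 1: Recall the z-score formula: z = (x - mu) / sigma
Step 2: Substitute values: z = (95 - 157) / 21
Step 3: z = -62 / 21 = -2.9524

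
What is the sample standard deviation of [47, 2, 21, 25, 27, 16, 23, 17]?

12.6576

Step 1: Compute the mean: 22.25
Step 2: Sum of squared deviations from the mean: 1121.5
Step 3: Sample variance = 1121.5 / 7 = 160.2143
Step 4: Standard deviation = sqrt(160.2143) = 12.6576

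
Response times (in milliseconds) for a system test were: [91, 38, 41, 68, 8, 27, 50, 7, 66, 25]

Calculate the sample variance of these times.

736.5444

Step 1: Compute the mean: (91 + 38 + 41 + 68 + 8 + 27 + 50 + 7 + 66 + 25) / 10 = 42.1
Step 2: Compute squared deviations from the mean:
  (91 - 42.1)^2 = 2391.21
  (38 - 42.1)^2 = 16.81
  (41 - 42.1)^2 = 1.21
  (68 - 42.1)^2 = 670.81
  (8 - 42.1)^2 = 1162.81
  (27 - 42.1)^2 = 228.01
  (50 - 42.1)^2 = 62.41
  (7 - 42.1)^2 = 1232.01
  (66 - 42.1)^2 = 571.21
  (25 - 42.1)^2 = 292.41
Step 3: Sum of squared deviations = 6628.9
Step 4: Sample variance = 6628.9 / 9 = 736.5444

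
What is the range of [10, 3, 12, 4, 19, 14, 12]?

16

Step 1: Identify the maximum value: max = 19
Step 2: Identify the minimum value: min = 3
Step 3: Range = max - min = 19 - 3 = 16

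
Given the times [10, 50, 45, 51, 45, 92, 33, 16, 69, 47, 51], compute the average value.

46.2727

Step 1: Sum all values: 10 + 50 + 45 + 51 + 45 + 92 + 33 + 16 + 69 + 47 + 51 = 509
Step 2: Count the number of values: n = 11
Step 3: Mean = sum / n = 509 / 11 = 46.2727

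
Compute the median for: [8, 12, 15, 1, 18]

12

Step 1: Sort the data in ascending order: [1, 8, 12, 15, 18]
Step 2: The number of values is n = 5.
Step 3: Since n is odd, the median is the middle value at position 3: 12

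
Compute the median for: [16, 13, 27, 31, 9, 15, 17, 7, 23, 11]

15.5

Step 1: Sort the data in ascending order: [7, 9, 11, 13, 15, 16, 17, 23, 27, 31]
Step 2: The number of values is n = 10.
Step 3: Since n is even, the median is the average of positions 5 and 6:
  Median = (15 + 16) / 2 = 15.5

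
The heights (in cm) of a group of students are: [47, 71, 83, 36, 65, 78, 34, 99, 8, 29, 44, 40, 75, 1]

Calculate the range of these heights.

98

Step 1: Identify the maximum value: max = 99
Step 2: Identify the minimum value: min = 1
Step 3: Range = max - min = 99 - 1 = 98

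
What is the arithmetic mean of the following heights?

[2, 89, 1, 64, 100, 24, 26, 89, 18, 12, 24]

40.8182

Step 1: Sum all values: 2 + 89 + 1 + 64 + 100 + 24 + 26 + 89 + 18 + 12 + 24 = 449
Step 2: Count the number of values: n = 11
Step 3: Mean = sum / n = 449 / 11 = 40.8182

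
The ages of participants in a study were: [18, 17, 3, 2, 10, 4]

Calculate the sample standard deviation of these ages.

7.1554

Step 1: Compute the mean: 9
Step 2: Sum of squared deviations from the mean: 256
Step 3: Sample variance = 256 / 5 = 51.2
Step 4: Standard deviation = sqrt(51.2) = 7.1554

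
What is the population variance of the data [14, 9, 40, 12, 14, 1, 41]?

206.7755

Step 1: Compute the mean: (14 + 9 + 40 + 12 + 14 + 1 + 41) / 7 = 18.7143
Step 2: Compute squared deviations from the mean:
  (14 - 18.7143)^2 = 22.2245
  (9 - 18.7143)^2 = 94.3673
  (40 - 18.7143)^2 = 453.0816
  (12 - 18.7143)^2 = 45.0816
  (14 - 18.7143)^2 = 22.2245
  (1 - 18.7143)^2 = 313.7959
  (41 - 18.7143)^2 = 496.6531
Step 3: Sum of squared deviations = 1447.4286
Step 4: Population variance = 1447.4286 / 7 = 206.7755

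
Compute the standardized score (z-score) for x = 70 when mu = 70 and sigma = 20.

0

Step 1: Recall the z-score formula: z = (x - mu) / sigma
Step 2: Substitute values: z = (70 - 70) / 20
Step 3: z = 0 / 20 = 0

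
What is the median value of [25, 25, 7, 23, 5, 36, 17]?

23

Step 1: Sort the data in ascending order: [5, 7, 17, 23, 25, 25, 36]
Step 2: The number of values is n = 7.
Step 3: Since n is odd, the median is the middle value at position 4: 23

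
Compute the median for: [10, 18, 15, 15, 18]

15

Step 1: Sort the data in ascending order: [10, 15, 15, 18, 18]
Step 2: The number of values is n = 5.
Step 3: Since n is odd, the median is the middle value at position 3: 15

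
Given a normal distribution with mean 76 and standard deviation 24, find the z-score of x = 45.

-1.2917

Step 1: Recall the z-score formula: z = (x - mu) / sigma
Step 2: Substitute values: z = (45 - 76) / 24
Step 3: z = -31 / 24 = -1.2917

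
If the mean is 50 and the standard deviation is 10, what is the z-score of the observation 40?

-1

Step 1: Recall the z-score formula: z = (x - mu) / sigma
Step 2: Substitute values: z = (40 - 50) / 10
Step 3: z = -10 / 10 = -1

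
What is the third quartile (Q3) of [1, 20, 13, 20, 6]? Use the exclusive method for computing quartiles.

20

Step 1: Sort the data: [1, 6, 13, 20, 20]
Step 2: n = 5
Step 3: Using the exclusive quartile method:
  Q1 = 3.5
  Q2 (median) = 13
  Q3 = 20
  IQR = Q3 - Q1 = 20 - 3.5 = 16.5
Step 4: Q3 = 20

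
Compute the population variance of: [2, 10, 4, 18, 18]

45.44

Step 1: Compute the mean: (2 + 10 + 4 + 18 + 18) / 5 = 10.4
Step 2: Compute squared deviations from the mean:
  (2 - 10.4)^2 = 70.56
  (10 - 10.4)^2 = 0.16
  (4 - 10.4)^2 = 40.96
  (18 - 10.4)^2 = 57.76
  (18 - 10.4)^2 = 57.76
Step 3: Sum of squared deviations = 227.2
Step 4: Population variance = 227.2 / 5 = 45.44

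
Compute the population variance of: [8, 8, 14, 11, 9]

5.2

Step 1: Compute the mean: (8 + 8 + 14 + 11 + 9) / 5 = 10
Step 2: Compute squared deviations from the mean:
  (8 - 10)^2 = 4
  (8 - 10)^2 = 4
  (14 - 10)^2 = 16
  (11 - 10)^2 = 1
  (9 - 10)^2 = 1
Step 3: Sum of squared deviations = 26
Step 4: Population variance = 26 / 5 = 5.2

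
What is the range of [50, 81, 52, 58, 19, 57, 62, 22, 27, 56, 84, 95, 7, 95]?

88

Step 1: Identify the maximum value: max = 95
Step 2: Identify the minimum value: min = 7
Step 3: Range = max - min = 95 - 7 = 88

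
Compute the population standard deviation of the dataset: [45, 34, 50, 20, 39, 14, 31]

11.9728

Step 1: Compute the mean: 33.2857
Step 2: Sum of squared deviations from the mean: 1003.4286
Step 3: Population variance = 1003.4286 / 7 = 143.3469
Step 4: Standard deviation = sqrt(143.3469) = 11.9728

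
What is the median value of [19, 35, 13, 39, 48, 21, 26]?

26

Step 1: Sort the data in ascending order: [13, 19, 21, 26, 35, 39, 48]
Step 2: The number of values is n = 7.
Step 3: Since n is odd, the median is the middle value at position 4: 26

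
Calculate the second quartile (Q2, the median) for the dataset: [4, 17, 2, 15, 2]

4

Step 1: Sort the data: [2, 2, 4, 15, 17]
Step 2: n = 5
Step 3: Q2 is the median. Since n is odd, it is the middle value at position 3: 4
Step 4: Q2 = 4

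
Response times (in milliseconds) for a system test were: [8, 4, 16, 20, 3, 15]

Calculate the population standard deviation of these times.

6.377

Step 1: Compute the mean: 11
Step 2: Sum of squared deviations from the mean: 244
Step 3: Population variance = 244 / 6 = 40.6667
Step 4: Standard deviation = sqrt(40.6667) = 6.377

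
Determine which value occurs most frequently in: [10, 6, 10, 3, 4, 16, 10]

10

Step 1: Count the frequency of each value:
  3: appears 1 time(s)
  4: appears 1 time(s)
  6: appears 1 time(s)
  10: appears 3 time(s)
  16: appears 1 time(s)
Step 2: The value 10 appears most frequently (3 times).
Step 3: Mode = 10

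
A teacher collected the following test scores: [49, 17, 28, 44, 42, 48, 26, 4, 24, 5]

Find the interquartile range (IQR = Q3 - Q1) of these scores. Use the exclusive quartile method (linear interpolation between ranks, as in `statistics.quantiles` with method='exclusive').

31

Step 1: Sort the data: [4, 5, 17, 24, 26, 28, 42, 44, 48, 49]
Step 2: n = 10
Step 3: Using the exclusive quartile method:
  Q1 = 14
  Q2 (median) = 27
  Q3 = 45
  IQR = Q3 - Q1 = 45 - 14 = 31
Step 4: IQR = 31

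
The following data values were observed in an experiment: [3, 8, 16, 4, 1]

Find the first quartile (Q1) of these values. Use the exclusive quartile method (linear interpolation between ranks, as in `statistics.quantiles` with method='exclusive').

2

Step 1: Sort the data: [1, 3, 4, 8, 16]
Step 2: n = 5
Step 3: Using the exclusive quartile method:
  Q1 = 2
  Q2 (median) = 4
  Q3 = 12
  IQR = Q3 - Q1 = 12 - 2 = 10
Step 4: Q1 = 2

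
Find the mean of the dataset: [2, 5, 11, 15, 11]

8.8

Step 1: Sum all values: 2 + 5 + 11 + 15 + 11 = 44
Step 2: Count the number of values: n = 5
Step 3: Mean = sum / n = 44 / 5 = 8.8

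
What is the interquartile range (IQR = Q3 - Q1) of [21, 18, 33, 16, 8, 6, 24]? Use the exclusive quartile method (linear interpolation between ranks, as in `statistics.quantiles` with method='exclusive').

16

Step 1: Sort the data: [6, 8, 16, 18, 21, 24, 33]
Step 2: n = 7
Step 3: Using the exclusive quartile method:
  Q1 = 8
  Q2 (median) = 18
  Q3 = 24
  IQR = Q3 - Q1 = 24 - 8 = 16
Step 4: IQR = 16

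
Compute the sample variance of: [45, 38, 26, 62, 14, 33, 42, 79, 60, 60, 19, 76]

458.1515

Step 1: Compute the mean: (45 + 38 + 26 + 62 + 14 + 33 + 42 + 79 + 60 + 60 + 19 + 76) / 12 = 46.1667
Step 2: Compute squared deviations from the mean:
  (45 - 46.1667)^2 = 1.3611
  (38 - 46.1667)^2 = 66.6944
  (26 - 46.1667)^2 = 406.6944
  (62 - 46.1667)^2 = 250.6944
  (14 - 46.1667)^2 = 1034.6944
  (33 - 46.1667)^2 = 173.3611
  (42 - 46.1667)^2 = 17.3611
  (79 - 46.1667)^2 = 1078.0278
  (60 - 46.1667)^2 = 191.3611
  (60 - 46.1667)^2 = 191.3611
  (19 - 46.1667)^2 = 738.0278
  (76 - 46.1667)^2 = 890.0278
Step 3: Sum of squared deviations = 5039.6667
Step 4: Sample variance = 5039.6667 / 11 = 458.1515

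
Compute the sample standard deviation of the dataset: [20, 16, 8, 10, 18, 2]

6.8605

Step 1: Compute the mean: 12.3333
Step 2: Sum of squared deviations from the mean: 235.3333
Step 3: Sample variance = 235.3333 / 5 = 47.0667
Step 4: Standard deviation = sqrt(47.0667) = 6.8605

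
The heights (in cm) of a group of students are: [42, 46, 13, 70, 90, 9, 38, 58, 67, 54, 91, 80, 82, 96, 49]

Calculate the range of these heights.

87

Step 1: Identify the maximum value: max = 96
Step 2: Identify the minimum value: min = 9
Step 3: Range = max - min = 96 - 9 = 87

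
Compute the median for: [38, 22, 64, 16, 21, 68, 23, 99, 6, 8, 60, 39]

30.5

Step 1: Sort the data in ascending order: [6, 8, 16, 21, 22, 23, 38, 39, 60, 64, 68, 99]
Step 2: The number of values is n = 12.
Step 3: Since n is even, the median is the average of positions 6 and 7:
  Median = (23 + 38) / 2 = 30.5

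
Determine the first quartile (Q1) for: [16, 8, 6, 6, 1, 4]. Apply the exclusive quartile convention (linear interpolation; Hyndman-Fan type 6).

3.25

Step 1: Sort the data: [1, 4, 6, 6, 8, 16]
Step 2: n = 6
Step 3: Using the exclusive quartile method:
  Q1 = 3.25
  Q2 (median) = 6
  Q3 = 10
  IQR = Q3 - Q1 = 10 - 3.25 = 6.75
Step 4: Q1 = 3.25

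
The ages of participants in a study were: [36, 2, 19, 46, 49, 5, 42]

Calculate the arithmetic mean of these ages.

28.4286

Step 1: Sum all values: 36 + 2 + 19 + 46 + 49 + 5 + 42 = 199
Step 2: Count the number of values: n = 7
Step 3: Mean = sum / n = 199 / 7 = 28.4286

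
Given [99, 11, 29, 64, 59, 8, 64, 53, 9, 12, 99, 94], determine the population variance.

1172.5764

Step 1: Compute the mean: (99 + 11 + 29 + 64 + 59 + 8 + 64 + 53 + 9 + 12 + 99 + 94) / 12 = 50.0833
Step 2: Compute squared deviations from the mean:
  (99 - 50.0833)^2 = 2392.8403
  (11 - 50.0833)^2 = 1527.5069
  (29 - 50.0833)^2 = 444.5069
  (64 - 50.0833)^2 = 193.6736
  (59 - 50.0833)^2 = 79.5069
  (8 - 50.0833)^2 = 1771.0069
  (64 - 50.0833)^2 = 193.6736
  (53 - 50.0833)^2 = 8.5069
  (9 - 50.0833)^2 = 1687.8403
  (12 - 50.0833)^2 = 1450.3403
  (99 - 50.0833)^2 = 2392.8403
  (94 - 50.0833)^2 = 1928.6736
Step 3: Sum of squared deviations = 14070.9167
Step 4: Population variance = 14070.9167 / 12 = 1172.5764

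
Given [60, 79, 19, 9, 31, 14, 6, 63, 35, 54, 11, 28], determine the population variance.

545.9097

Step 1: Compute the mean: (60 + 79 + 19 + 9 + 31 + 14 + 6 + 63 + 35 + 54 + 11 + 28) / 12 = 34.0833
Step 2: Compute squared deviations from the mean:
  (60 - 34.0833)^2 = 671.6736
  (79 - 34.0833)^2 = 2017.5069
  (19 - 34.0833)^2 = 227.5069
  (9 - 34.0833)^2 = 629.1736
  (31 - 34.0833)^2 = 9.5069
  (14 - 34.0833)^2 = 403.3403
  (6 - 34.0833)^2 = 788.6736
  (63 - 34.0833)^2 = 836.1736
  (35 - 34.0833)^2 = 0.8403
  (54 - 34.0833)^2 = 396.6736
  (11 - 34.0833)^2 = 532.8403
  (28 - 34.0833)^2 = 37.0069
Step 3: Sum of squared deviations = 6550.9167
Step 4: Population variance = 6550.9167 / 12 = 545.9097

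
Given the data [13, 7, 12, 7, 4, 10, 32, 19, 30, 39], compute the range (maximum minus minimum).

35

Step 1: Identify the maximum value: max = 39
Step 2: Identify the minimum value: min = 4
Step 3: Range = max - min = 39 - 4 = 35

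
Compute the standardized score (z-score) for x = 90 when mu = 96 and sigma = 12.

-0.5

Step 1: Recall the z-score formula: z = (x - mu) / sigma
Step 2: Substitute values: z = (90 - 96) / 12
Step 3: z = -6 / 12 = -0.5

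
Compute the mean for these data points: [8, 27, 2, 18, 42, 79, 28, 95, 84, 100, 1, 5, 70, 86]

46.0714

Step 1: Sum all values: 8 + 27 + 2 + 18 + 42 + 79 + 28 + 95 + 84 + 100 + 1 + 5 + 70 + 86 = 645
Step 2: Count the number of values: n = 14
Step 3: Mean = sum / n = 645 / 14 = 46.0714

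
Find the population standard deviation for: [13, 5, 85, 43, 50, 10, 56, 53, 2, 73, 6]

28.486

Step 1: Compute the mean: 36
Step 2: Sum of squared deviations from the mean: 8926
Step 3: Population variance = 8926 / 11 = 811.4545
Step 4: Standard deviation = sqrt(811.4545) = 28.486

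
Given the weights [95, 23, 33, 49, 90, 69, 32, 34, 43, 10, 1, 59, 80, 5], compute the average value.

44.5

Step 1: Sum all values: 95 + 23 + 33 + 49 + 90 + 69 + 32 + 34 + 43 + 10 + 1 + 59 + 80 + 5 = 623
Step 2: Count the number of values: n = 14
Step 3: Mean = sum / n = 623 / 14 = 44.5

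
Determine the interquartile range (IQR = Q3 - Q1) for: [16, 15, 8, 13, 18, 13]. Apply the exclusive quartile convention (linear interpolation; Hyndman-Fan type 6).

4.75

Step 1: Sort the data: [8, 13, 13, 15, 16, 18]
Step 2: n = 6
Step 3: Using the exclusive quartile method:
  Q1 = 11.75
  Q2 (median) = 14
  Q3 = 16.5
  IQR = Q3 - Q1 = 16.5 - 11.75 = 4.75
Step 4: IQR = 4.75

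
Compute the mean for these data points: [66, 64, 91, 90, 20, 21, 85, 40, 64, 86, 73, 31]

60.9167

Step 1: Sum all values: 66 + 64 + 91 + 90 + 20 + 21 + 85 + 40 + 64 + 86 + 73 + 31 = 731
Step 2: Count the number of values: n = 12
Step 3: Mean = sum / n = 731 / 12 = 60.9167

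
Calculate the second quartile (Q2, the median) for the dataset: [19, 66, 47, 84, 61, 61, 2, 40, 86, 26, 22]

47

Step 1: Sort the data: [2, 19, 22, 26, 40, 47, 61, 61, 66, 84, 86]
Step 2: n = 11
Step 3: Q2 is the median. Since n is odd, it is the middle value at position 6: 47
Step 4: Q2 = 47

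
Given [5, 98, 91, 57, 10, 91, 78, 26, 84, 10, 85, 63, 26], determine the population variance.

1154.213

Step 1: Compute the mean: (5 + 98 + 91 + 57 + 10 + 91 + 78 + 26 + 84 + 10 + 85 + 63 + 26) / 13 = 55.6923
Step 2: Compute squared deviations from the mean:
  (5 - 55.6923)^2 = 2569.7101
  (98 - 55.6923)^2 = 1789.9408
  (91 - 55.6923)^2 = 1246.6331
  (57 - 55.6923)^2 = 1.7101
  (10 - 55.6923)^2 = 2087.787
  (91 - 55.6923)^2 = 1246.6331
  (78 - 55.6923)^2 = 497.6331
  (26 - 55.6923)^2 = 881.6331
  (84 - 55.6923)^2 = 801.3254
  (10 - 55.6923)^2 = 2087.787
  (85 - 55.6923)^2 = 858.9408
  (63 - 55.6923)^2 = 53.4024
  (26 - 55.6923)^2 = 881.6331
Step 3: Sum of squared deviations = 15004.7692
Step 4: Population variance = 15004.7692 / 13 = 1154.213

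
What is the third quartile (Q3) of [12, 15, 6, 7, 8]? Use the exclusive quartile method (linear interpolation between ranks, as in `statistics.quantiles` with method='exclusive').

13.5

Step 1: Sort the data: [6, 7, 8, 12, 15]
Step 2: n = 5
Step 3: Using the exclusive quartile method:
  Q1 = 6.5
  Q2 (median) = 8
  Q3 = 13.5
  IQR = Q3 - Q1 = 13.5 - 6.5 = 7
Step 4: Q3 = 13.5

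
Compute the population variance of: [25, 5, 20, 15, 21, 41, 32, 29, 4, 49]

187.09

Step 1: Compute the mean: (25 + 5 + 20 + 15 + 21 + 41 + 32 + 29 + 4 + 49) / 10 = 24.1
Step 2: Compute squared deviations from the mean:
  (25 - 24.1)^2 = 0.81
  (5 - 24.1)^2 = 364.81
  (20 - 24.1)^2 = 16.81
  (15 - 24.1)^2 = 82.81
  (21 - 24.1)^2 = 9.61
  (41 - 24.1)^2 = 285.61
  (32 - 24.1)^2 = 62.41
  (29 - 24.1)^2 = 24.01
  (4 - 24.1)^2 = 404.01
  (49 - 24.1)^2 = 620.01
Step 3: Sum of squared deviations = 1870.9
Step 4: Population variance = 1870.9 / 10 = 187.09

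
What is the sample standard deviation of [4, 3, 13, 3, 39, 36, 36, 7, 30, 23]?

15.02

Step 1: Compute the mean: 19.4
Step 2: Sum of squared deviations from the mean: 2030.4
Step 3: Sample variance = 2030.4 / 9 = 225.6
Step 4: Standard deviation = sqrt(225.6) = 15.02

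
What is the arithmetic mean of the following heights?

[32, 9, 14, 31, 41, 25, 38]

27.1429

Step 1: Sum all values: 32 + 9 + 14 + 31 + 41 + 25 + 38 = 190
Step 2: Count the number of values: n = 7
Step 3: Mean = sum / n = 190 / 7 = 27.1429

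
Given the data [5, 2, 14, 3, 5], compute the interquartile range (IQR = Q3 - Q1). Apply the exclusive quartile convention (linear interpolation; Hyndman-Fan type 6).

7

Step 1: Sort the data: [2, 3, 5, 5, 14]
Step 2: n = 5
Step 3: Using the exclusive quartile method:
  Q1 = 2.5
  Q2 (median) = 5
  Q3 = 9.5
  IQR = Q3 - Q1 = 9.5 - 2.5 = 7
Step 4: IQR = 7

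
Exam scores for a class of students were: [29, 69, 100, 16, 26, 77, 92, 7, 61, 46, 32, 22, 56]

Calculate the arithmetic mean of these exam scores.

48.6923

Step 1: Sum all values: 29 + 69 + 100 + 16 + 26 + 77 + 92 + 7 + 61 + 46 + 32 + 22 + 56 = 633
Step 2: Count the number of values: n = 13
Step 3: Mean = sum / n = 633 / 13 = 48.6923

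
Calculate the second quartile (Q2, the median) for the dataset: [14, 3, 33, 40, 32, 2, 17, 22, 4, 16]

16.5

Step 1: Sort the data: [2, 3, 4, 14, 16, 17, 22, 32, 33, 40]
Step 2: n = 10
Step 3: Q2 is the median. Since n is even, it is the average of the values at positions 5 and 6:
  Q2 = (16 + 17) / 2 = 16.5
Step 4: Q2 = 16.5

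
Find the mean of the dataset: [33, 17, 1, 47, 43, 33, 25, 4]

25.375

Step 1: Sum all values: 33 + 17 + 1 + 47 + 43 + 33 + 25 + 4 = 203
Step 2: Count the number of values: n = 8
Step 3: Mean = sum / n = 203 / 8 = 25.375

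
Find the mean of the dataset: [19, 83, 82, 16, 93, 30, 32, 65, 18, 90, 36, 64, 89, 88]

57.5

Step 1: Sum all values: 19 + 83 + 82 + 16 + 93 + 30 + 32 + 65 + 18 + 90 + 36 + 64 + 89 + 88 = 805
Step 2: Count the number of values: n = 14
Step 3: Mean = sum / n = 805 / 14 = 57.5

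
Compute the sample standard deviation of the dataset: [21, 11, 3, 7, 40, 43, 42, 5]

17.5662

Step 1: Compute the mean: 21.5
Step 2: Sum of squared deviations from the mean: 2160
Step 3: Sample variance = 2160 / 7 = 308.5714
Step 4: Standard deviation = sqrt(308.5714) = 17.5662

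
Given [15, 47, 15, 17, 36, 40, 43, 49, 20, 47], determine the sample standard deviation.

14.4488

Step 1: Compute the mean: 32.9
Step 2: Sum of squared deviations from the mean: 1878.9
Step 3: Sample variance = 1878.9 / 9 = 208.7667
Step 4: Standard deviation = sqrt(208.7667) = 14.4488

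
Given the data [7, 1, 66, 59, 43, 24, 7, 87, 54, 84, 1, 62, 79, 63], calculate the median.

56.5

Step 1: Sort the data in ascending order: [1, 1, 7, 7, 24, 43, 54, 59, 62, 63, 66, 79, 84, 87]
Step 2: The number of values is n = 14.
Step 3: Since n is even, the median is the average of positions 7 and 8:
  Median = (54 + 59) / 2 = 56.5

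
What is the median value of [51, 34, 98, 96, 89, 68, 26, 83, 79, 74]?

76.5

Step 1: Sort the data in ascending order: [26, 34, 51, 68, 74, 79, 83, 89, 96, 98]
Step 2: The number of values is n = 10.
Step 3: Since n is even, the median is the average of positions 5 and 6:
  Median = (74 + 79) / 2 = 76.5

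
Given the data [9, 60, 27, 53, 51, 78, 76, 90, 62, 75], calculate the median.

61

Step 1: Sort the data in ascending order: [9, 27, 51, 53, 60, 62, 75, 76, 78, 90]
Step 2: The number of values is n = 10.
Step 3: Since n is even, the median is the average of positions 5 and 6:
  Median = (60 + 62) / 2 = 61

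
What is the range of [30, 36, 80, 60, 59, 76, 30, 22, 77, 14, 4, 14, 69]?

76

Step 1: Identify the maximum value: max = 80
Step 2: Identify the minimum value: min = 4
Step 3: Range = max - min = 80 - 4 = 76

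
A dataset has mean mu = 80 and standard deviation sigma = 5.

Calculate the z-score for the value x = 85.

1

Step 1: Recall the z-score formula: z = (x - mu) / sigma
Step 2: Substitute values: z = (85 - 80) / 5
Step 3: z = 5 / 5 = 1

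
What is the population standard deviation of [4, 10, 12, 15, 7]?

3.8262

Step 1: Compute the mean: 9.6
Step 2: Sum of squared deviations from the mean: 73.2
Step 3: Population variance = 73.2 / 5 = 14.64
Step 4: Standard deviation = sqrt(14.64) = 3.8262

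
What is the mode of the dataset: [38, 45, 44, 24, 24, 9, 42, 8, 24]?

24

Step 1: Count the frequency of each value:
  8: appears 1 time(s)
  9: appears 1 time(s)
  24: appears 3 time(s)
  38: appears 1 time(s)
  42: appears 1 time(s)
  44: appears 1 time(s)
  45: appears 1 time(s)
Step 2: The value 24 appears most frequently (3 times).
Step 3: Mode = 24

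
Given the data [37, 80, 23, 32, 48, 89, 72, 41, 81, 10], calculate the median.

44.5

Step 1: Sort the data in ascending order: [10, 23, 32, 37, 41, 48, 72, 80, 81, 89]
Step 2: The number of values is n = 10.
Step 3: Since n is even, the median is the average of positions 5 and 6:
  Median = (41 + 48) / 2 = 44.5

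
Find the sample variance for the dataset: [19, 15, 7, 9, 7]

28.8

Step 1: Compute the mean: (19 + 15 + 7 + 9 + 7) / 5 = 11.4
Step 2: Compute squared deviations from the mean:
  (19 - 11.4)^2 = 57.76
  (15 - 11.4)^2 = 12.96
  (7 - 11.4)^2 = 19.36
  (9 - 11.4)^2 = 5.76
  (7 - 11.4)^2 = 19.36
Step 3: Sum of squared deviations = 115.2
Step 4: Sample variance = 115.2 / 4 = 28.8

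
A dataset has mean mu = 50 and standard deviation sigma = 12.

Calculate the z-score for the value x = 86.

3

Step 1: Recall the z-score formula: z = (x - mu) / sigma
Step 2: Substitute values: z = (86 - 50) / 12
Step 3: z = 36 / 12 = 3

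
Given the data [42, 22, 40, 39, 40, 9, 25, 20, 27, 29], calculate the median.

28

Step 1: Sort the data in ascending order: [9, 20, 22, 25, 27, 29, 39, 40, 40, 42]
Step 2: The number of values is n = 10.
Step 3: Since n is even, the median is the average of positions 5 and 6:
  Median = (27 + 29) / 2 = 28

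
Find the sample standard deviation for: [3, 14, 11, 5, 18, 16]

6.047

Step 1: Compute the mean: 11.1667
Step 2: Sum of squared deviations from the mean: 182.8333
Step 3: Sample variance = 182.8333 / 5 = 36.5667
Step 4: Standard deviation = sqrt(36.5667) = 6.047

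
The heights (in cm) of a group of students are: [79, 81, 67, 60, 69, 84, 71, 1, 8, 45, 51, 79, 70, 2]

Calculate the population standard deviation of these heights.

28.7407

Step 1: Compute the mean: 54.7857
Step 2: Sum of squared deviations from the mean: 11564.3571
Step 3: Population variance = 11564.3571 / 14 = 826.0255
Step 4: Standard deviation = sqrt(826.0255) = 28.7407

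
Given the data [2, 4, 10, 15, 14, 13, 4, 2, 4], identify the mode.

4

Step 1: Count the frequency of each value:
  2: appears 2 time(s)
  4: appears 3 time(s)
  10: appears 1 time(s)
  13: appears 1 time(s)
  14: appears 1 time(s)
  15: appears 1 time(s)
Step 2: The value 4 appears most frequently (3 times).
Step 3: Mode = 4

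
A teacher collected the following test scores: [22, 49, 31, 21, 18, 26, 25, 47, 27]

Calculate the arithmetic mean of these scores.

29.5556

Step 1: Sum all values: 22 + 49 + 31 + 21 + 18 + 26 + 25 + 47 + 27 = 266
Step 2: Count the number of values: n = 9
Step 3: Mean = sum / n = 266 / 9 = 29.5556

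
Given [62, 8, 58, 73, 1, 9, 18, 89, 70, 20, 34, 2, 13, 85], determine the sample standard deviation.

32.5799

Step 1: Compute the mean: 38.7143
Step 2: Sum of squared deviations from the mean: 13798.8571
Step 3: Sample variance = 13798.8571 / 13 = 1061.4505
Step 4: Standard deviation = sqrt(1061.4505) = 32.5799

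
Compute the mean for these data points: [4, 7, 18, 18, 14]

12.2

Step 1: Sum all values: 4 + 7 + 18 + 18 + 14 = 61
Step 2: Count the number of values: n = 5
Step 3: Mean = sum / n = 61 / 5 = 12.2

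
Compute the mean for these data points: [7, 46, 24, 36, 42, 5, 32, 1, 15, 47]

25.5

Step 1: Sum all values: 7 + 46 + 24 + 36 + 42 + 5 + 32 + 1 + 15 + 47 = 255
Step 2: Count the number of values: n = 10
Step 3: Mean = sum / n = 255 / 10 = 25.5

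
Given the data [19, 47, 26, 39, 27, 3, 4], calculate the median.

26

Step 1: Sort the data in ascending order: [3, 4, 19, 26, 27, 39, 47]
Step 2: The number of values is n = 7.
Step 3: Since n is odd, the median is the middle value at position 4: 26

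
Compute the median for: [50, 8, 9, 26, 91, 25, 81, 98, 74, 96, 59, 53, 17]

53

Step 1: Sort the data in ascending order: [8, 9, 17, 25, 26, 50, 53, 59, 74, 81, 91, 96, 98]
Step 2: The number of values is n = 13.
Step 3: Since n is odd, the median is the middle value at position 7: 53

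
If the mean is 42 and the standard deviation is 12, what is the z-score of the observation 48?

0.5

Step 1: Recall the z-score formula: z = (x - mu) / sigma
Step 2: Substitute values: z = (48 - 42) / 12
Step 3: z = 6 / 12 = 0.5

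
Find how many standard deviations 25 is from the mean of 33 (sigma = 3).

-2.6667

Step 1: Recall the z-score formula: z = (x - mu) / sigma
Step 2: Substitute values: z = (25 - 33) / 3
Step 3: z = -8 / 3 = -2.6667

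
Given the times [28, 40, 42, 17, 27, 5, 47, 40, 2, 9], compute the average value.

25.7

Step 1: Sum all values: 28 + 40 + 42 + 17 + 27 + 5 + 47 + 40 + 2 + 9 = 257
Step 2: Count the number of values: n = 10
Step 3: Mean = sum / n = 257 / 10 = 25.7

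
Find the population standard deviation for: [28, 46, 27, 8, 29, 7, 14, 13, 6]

12.7521

Step 1: Compute the mean: 19.7778
Step 2: Sum of squared deviations from the mean: 1463.5556
Step 3: Population variance = 1463.5556 / 9 = 162.6173
Step 4: Standard deviation = sqrt(162.6173) = 12.7521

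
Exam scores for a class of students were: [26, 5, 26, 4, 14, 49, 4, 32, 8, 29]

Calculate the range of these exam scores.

45

Step 1: Identify the maximum value: max = 49
Step 2: Identify the minimum value: min = 4
Step 3: Range = max - min = 49 - 4 = 45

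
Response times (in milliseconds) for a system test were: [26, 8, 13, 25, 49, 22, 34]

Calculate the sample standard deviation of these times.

13.5365

Step 1: Compute the mean: 25.2857
Step 2: Sum of squared deviations from the mean: 1099.4286
Step 3: Sample variance = 1099.4286 / 6 = 183.2381
Step 4: Standard deviation = sqrt(183.2381) = 13.5365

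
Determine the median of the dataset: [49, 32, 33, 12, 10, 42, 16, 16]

24

Step 1: Sort the data in ascending order: [10, 12, 16, 16, 32, 33, 42, 49]
Step 2: The number of values is n = 8.
Step 3: Since n is even, the median is the average of positions 4 and 5:
  Median = (16 + 32) / 2 = 24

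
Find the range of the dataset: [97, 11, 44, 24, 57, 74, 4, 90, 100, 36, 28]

96

Step 1: Identify the maximum value: max = 100
Step 2: Identify the minimum value: min = 4
Step 3: Range = max - min = 100 - 4 = 96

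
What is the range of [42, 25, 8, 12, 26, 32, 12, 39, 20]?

34

Step 1: Identify the maximum value: max = 42
Step 2: Identify the minimum value: min = 8
Step 3: Range = max - min = 42 - 8 = 34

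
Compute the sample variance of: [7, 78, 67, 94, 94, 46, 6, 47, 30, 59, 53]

915.7636

Step 1: Compute the mean: (7 + 78 + 67 + 94 + 94 + 46 + 6 + 47 + 30 + 59 + 53) / 11 = 52.8182
Step 2: Compute squared deviations from the mean:
  (7 - 52.8182)^2 = 2099.3058
  (78 - 52.8182)^2 = 634.124
  (67 - 52.8182)^2 = 201.124
  (94 - 52.8182)^2 = 1695.9421
  (94 - 52.8182)^2 = 1695.9421
  (46 - 52.8182)^2 = 46.4876
  (6 - 52.8182)^2 = 2191.9421
  (47 - 52.8182)^2 = 33.8512
  (30 - 52.8182)^2 = 520.6694
  (59 - 52.8182)^2 = 38.2149
  (53 - 52.8182)^2 = 0.0331
Step 3: Sum of squared deviations = 9157.6364
Step 4: Sample variance = 9157.6364 / 10 = 915.7636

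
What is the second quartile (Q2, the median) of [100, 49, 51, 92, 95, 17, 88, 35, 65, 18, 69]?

65

Step 1: Sort the data: [17, 18, 35, 49, 51, 65, 69, 88, 92, 95, 100]
Step 2: n = 11
Step 3: Q2 is the median. Since n is odd, it is the middle value at position 6: 65
Step 4: Q2 = 65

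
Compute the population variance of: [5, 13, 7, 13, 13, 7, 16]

14.8163

Step 1: Compute the mean: (5 + 13 + 7 + 13 + 13 + 7 + 16) / 7 = 10.5714
Step 2: Compute squared deviations from the mean:
  (5 - 10.5714)^2 = 31.0408
  (13 - 10.5714)^2 = 5.898
  (7 - 10.5714)^2 = 12.7551
  (13 - 10.5714)^2 = 5.898
  (13 - 10.5714)^2 = 5.898
  (7 - 10.5714)^2 = 12.7551
  (16 - 10.5714)^2 = 29.4694
Step 3: Sum of squared deviations = 103.7143
Step 4: Population variance = 103.7143 / 7 = 14.8163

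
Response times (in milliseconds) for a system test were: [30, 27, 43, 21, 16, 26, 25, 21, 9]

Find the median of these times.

25

Step 1: Sort the data in ascending order: [9, 16, 21, 21, 25, 26, 27, 30, 43]
Step 2: The number of values is n = 9.
Step 3: Since n is odd, the median is the middle value at position 5: 25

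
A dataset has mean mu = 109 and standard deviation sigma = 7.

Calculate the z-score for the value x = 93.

-2.2857

Step 1: Recall the z-score formula: z = (x - mu) / sigma
Step 2: Substitute values: z = (93 - 109) / 7
Step 3: z = -16 / 7 = -2.2857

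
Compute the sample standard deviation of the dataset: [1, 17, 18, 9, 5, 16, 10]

6.466

Step 1: Compute the mean: 10.8571
Step 2: Sum of squared deviations from the mean: 250.8571
Step 3: Sample variance = 250.8571 / 6 = 41.8095
Step 4: Standard deviation = sqrt(41.8095) = 6.466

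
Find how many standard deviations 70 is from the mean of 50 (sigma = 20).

1

Step 1: Recall the z-score formula: z = (x - mu) / sigma
Step 2: Substitute values: z = (70 - 50) / 20
Step 3: z = 20 / 20 = 1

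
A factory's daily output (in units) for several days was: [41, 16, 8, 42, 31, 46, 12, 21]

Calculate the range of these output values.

38

Step 1: Identify the maximum value: max = 46
Step 2: Identify the minimum value: min = 8
Step 3: Range = max - min = 46 - 8 = 38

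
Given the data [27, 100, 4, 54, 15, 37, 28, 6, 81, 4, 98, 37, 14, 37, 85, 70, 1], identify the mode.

37

Step 1: Count the frequency of each value:
  1: appears 1 time(s)
  4: appears 2 time(s)
  6: appears 1 time(s)
  14: appears 1 time(s)
  15: appears 1 time(s)
  27: appears 1 time(s)
  28: appears 1 time(s)
  37: appears 3 time(s)
  54: appears 1 time(s)
  70: appears 1 time(s)
  81: appears 1 time(s)
  85: appears 1 time(s)
  98: appears 1 time(s)
  100: appears 1 time(s)
Step 2: The value 37 appears most frequently (3 times).
Step 3: Mode = 37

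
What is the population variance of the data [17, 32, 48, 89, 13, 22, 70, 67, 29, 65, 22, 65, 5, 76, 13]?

707.4933

Step 1: Compute the mean: (17 + 32 + 48 + 89 + 13 + 22 + 70 + 67 + 29 + 65 + 22 + 65 + 5 + 76 + 13) / 15 = 42.2
Step 2: Compute squared deviations from the mean:
  (17 - 42.2)^2 = 635.04
  (32 - 42.2)^2 = 104.04
  (48 - 42.2)^2 = 33.64
  (89 - 42.2)^2 = 2190.24
  (13 - 42.2)^2 = 852.64
  (22 - 42.2)^2 = 408.04
  (70 - 42.2)^2 = 772.84
  (67 - 42.2)^2 = 615.04
  (29 - 42.2)^2 = 174.24
  (65 - 42.2)^2 = 519.84
  (22 - 42.2)^2 = 408.04
  (65 - 42.2)^2 = 519.84
  (5 - 42.2)^2 = 1383.84
  (76 - 42.2)^2 = 1142.44
  (13 - 42.2)^2 = 852.64
Step 3: Sum of squared deviations = 10612.4
Step 4: Population variance = 10612.4 / 15 = 707.4933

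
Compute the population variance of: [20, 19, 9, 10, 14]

20.24

Step 1: Compute the mean: (20 + 19 + 9 + 10 + 14) / 5 = 14.4
Step 2: Compute squared deviations from the mean:
  (20 - 14.4)^2 = 31.36
  (19 - 14.4)^2 = 21.16
  (9 - 14.4)^2 = 29.16
  (10 - 14.4)^2 = 19.36
  (14 - 14.4)^2 = 0.16
Step 3: Sum of squared deviations = 101.2
Step 4: Population variance = 101.2 / 5 = 20.24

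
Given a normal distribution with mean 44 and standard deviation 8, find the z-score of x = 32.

-1.5

Step 1: Recall the z-score formula: z = (x - mu) / sigma
Step 2: Substitute values: z = (32 - 44) / 8
Step 3: z = -12 / 8 = -1.5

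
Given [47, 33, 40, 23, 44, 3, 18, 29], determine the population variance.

189.4844

Step 1: Compute the mean: (47 + 33 + 40 + 23 + 44 + 3 + 18 + 29) / 8 = 29.625
Step 2: Compute squared deviations from the mean:
  (47 - 29.625)^2 = 301.8906
  (33 - 29.625)^2 = 11.3906
  (40 - 29.625)^2 = 107.6406
  (23 - 29.625)^2 = 43.8906
  (44 - 29.625)^2 = 206.6406
  (3 - 29.625)^2 = 708.8906
  (18 - 29.625)^2 = 135.1406
  (29 - 29.625)^2 = 0.3906
Step 3: Sum of squared deviations = 1515.875
Step 4: Population variance = 1515.875 / 8 = 189.4844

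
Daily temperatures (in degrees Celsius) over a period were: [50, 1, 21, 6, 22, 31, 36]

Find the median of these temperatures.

22

Step 1: Sort the data in ascending order: [1, 6, 21, 22, 31, 36, 50]
Step 2: The number of values is n = 7.
Step 3: Since n is odd, the median is the middle value at position 4: 22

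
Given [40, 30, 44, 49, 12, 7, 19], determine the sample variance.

269.9048

Step 1: Compute the mean: (40 + 30 + 44 + 49 + 12 + 7 + 19) / 7 = 28.7143
Step 2: Compute squared deviations from the mean:
  (40 - 28.7143)^2 = 127.3673
  (30 - 28.7143)^2 = 1.6531
  (44 - 28.7143)^2 = 233.6531
  (49 - 28.7143)^2 = 411.5102
  (12 - 28.7143)^2 = 279.3673
  (7 - 28.7143)^2 = 471.5102
  (19 - 28.7143)^2 = 94.3673
Step 3: Sum of squared deviations = 1619.4286
Step 4: Sample variance = 1619.4286 / 6 = 269.9048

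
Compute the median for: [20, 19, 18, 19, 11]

19

Step 1: Sort the data in ascending order: [11, 18, 19, 19, 20]
Step 2: The number of values is n = 5.
Step 3: Since n is odd, the median is the middle value at position 3: 19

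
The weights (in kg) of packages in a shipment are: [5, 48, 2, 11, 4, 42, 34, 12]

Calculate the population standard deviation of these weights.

17.3692

Step 1: Compute the mean: 19.75
Step 2: Sum of squared deviations from the mean: 2413.5
Step 3: Population variance = 2413.5 / 8 = 301.6875
Step 4: Standard deviation = sqrt(301.6875) = 17.3692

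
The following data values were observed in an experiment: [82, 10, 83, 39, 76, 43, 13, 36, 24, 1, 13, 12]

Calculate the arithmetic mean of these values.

36

Step 1: Sum all values: 82 + 10 + 83 + 39 + 76 + 43 + 13 + 36 + 24 + 1 + 13 + 12 = 432
Step 2: Count the number of values: n = 12
Step 3: Mean = sum / n = 432 / 12 = 36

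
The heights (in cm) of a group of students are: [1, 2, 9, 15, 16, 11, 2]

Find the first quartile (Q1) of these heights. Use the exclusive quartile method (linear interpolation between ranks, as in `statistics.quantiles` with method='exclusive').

2

Step 1: Sort the data: [1, 2, 2, 9, 11, 15, 16]
Step 2: n = 7
Step 3: Using the exclusive quartile method:
  Q1 = 2
  Q2 (median) = 9
  Q3 = 15
  IQR = Q3 - Q1 = 15 - 2 = 13
Step 4: Q1 = 2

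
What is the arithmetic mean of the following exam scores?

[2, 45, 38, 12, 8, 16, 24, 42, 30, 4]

22.1

Step 1: Sum all values: 2 + 45 + 38 + 12 + 8 + 16 + 24 + 42 + 30 + 4 = 221
Step 2: Count the number of values: n = 10
Step 3: Mean = sum / n = 221 / 10 = 22.1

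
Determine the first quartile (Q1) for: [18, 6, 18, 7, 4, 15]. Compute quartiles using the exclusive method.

5.5

Step 1: Sort the data: [4, 6, 7, 15, 18, 18]
Step 2: n = 6
Step 3: Using the exclusive quartile method:
  Q1 = 5.5
  Q2 (median) = 11
  Q3 = 18
  IQR = Q3 - Q1 = 18 - 5.5 = 12.5
Step 4: Q1 = 5.5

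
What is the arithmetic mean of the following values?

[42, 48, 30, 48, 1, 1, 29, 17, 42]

28.6667

Step 1: Sum all values: 42 + 48 + 30 + 48 + 1 + 1 + 29 + 17 + 42 = 258
Step 2: Count the number of values: n = 9
Step 3: Mean = sum / n = 258 / 9 = 28.6667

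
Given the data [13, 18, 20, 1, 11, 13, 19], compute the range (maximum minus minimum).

19

Step 1: Identify the maximum value: max = 20
Step 2: Identify the minimum value: min = 1
Step 3: Range = max - min = 20 - 1 = 19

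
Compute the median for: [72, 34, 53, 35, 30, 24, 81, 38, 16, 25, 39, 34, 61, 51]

36.5

Step 1: Sort the data in ascending order: [16, 24, 25, 30, 34, 34, 35, 38, 39, 51, 53, 61, 72, 81]
Step 2: The number of values is n = 14.
Step 3: Since n is even, the median is the average of positions 7 and 8:
  Median = (35 + 38) / 2 = 36.5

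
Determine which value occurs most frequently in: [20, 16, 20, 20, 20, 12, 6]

20

Step 1: Count the frequency of each value:
  6: appears 1 time(s)
  12: appears 1 time(s)
  16: appears 1 time(s)
  20: appears 4 time(s)
Step 2: The value 20 appears most frequently (4 times).
Step 3: Mode = 20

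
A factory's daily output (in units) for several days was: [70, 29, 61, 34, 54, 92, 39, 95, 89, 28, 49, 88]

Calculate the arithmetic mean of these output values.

60.6667

Step 1: Sum all values: 70 + 29 + 61 + 34 + 54 + 92 + 39 + 95 + 89 + 28 + 49 + 88 = 728
Step 2: Count the number of values: n = 12
Step 3: Mean = sum / n = 728 / 12 = 60.6667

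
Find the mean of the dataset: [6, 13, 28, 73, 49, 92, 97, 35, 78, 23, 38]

48.3636

Step 1: Sum all values: 6 + 13 + 28 + 73 + 49 + 92 + 97 + 35 + 78 + 23 + 38 = 532
Step 2: Count the number of values: n = 11
Step 3: Mean = sum / n = 532 / 11 = 48.3636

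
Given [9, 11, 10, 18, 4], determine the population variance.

20.24

Step 1: Compute the mean: (9 + 11 + 10 + 18 + 4) / 5 = 10.4
Step 2: Compute squared deviations from the mean:
  (9 - 10.4)^2 = 1.96
  (11 - 10.4)^2 = 0.36
  (10 - 10.4)^2 = 0.16
  (18 - 10.4)^2 = 57.76
  (4 - 10.4)^2 = 40.96
Step 3: Sum of squared deviations = 101.2
Step 4: Population variance = 101.2 / 5 = 20.24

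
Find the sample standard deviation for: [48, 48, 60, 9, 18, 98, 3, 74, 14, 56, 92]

33.0396

Step 1: Compute the mean: 47.2727
Step 2: Sum of squared deviations from the mean: 10916.1818
Step 3: Sample variance = 10916.1818 / 10 = 1091.6182
Step 4: Standard deviation = sqrt(1091.6182) = 33.0396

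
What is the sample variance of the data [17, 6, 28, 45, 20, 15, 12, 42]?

198.4107

Step 1: Compute the mean: (17 + 6 + 28 + 45 + 20 + 15 + 12 + 42) / 8 = 23.125
Step 2: Compute squared deviations from the mean:
  (17 - 23.125)^2 = 37.5156
  (6 - 23.125)^2 = 293.2656
  (28 - 23.125)^2 = 23.7656
  (45 - 23.125)^2 = 478.5156
  (20 - 23.125)^2 = 9.7656
  (15 - 23.125)^2 = 66.0156
  (12 - 23.125)^2 = 123.7656
  (42 - 23.125)^2 = 356.2656
Step 3: Sum of squared deviations = 1388.875
Step 4: Sample variance = 1388.875 / 7 = 198.4107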